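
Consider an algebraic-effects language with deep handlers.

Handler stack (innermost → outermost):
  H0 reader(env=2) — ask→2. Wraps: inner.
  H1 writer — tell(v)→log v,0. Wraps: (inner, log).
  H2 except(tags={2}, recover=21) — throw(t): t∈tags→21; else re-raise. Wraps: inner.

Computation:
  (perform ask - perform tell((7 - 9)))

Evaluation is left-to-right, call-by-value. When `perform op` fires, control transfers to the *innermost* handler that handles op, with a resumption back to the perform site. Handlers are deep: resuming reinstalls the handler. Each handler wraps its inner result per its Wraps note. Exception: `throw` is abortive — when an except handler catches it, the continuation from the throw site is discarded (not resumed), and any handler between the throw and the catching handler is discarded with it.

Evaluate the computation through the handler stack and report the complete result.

Working:
ask @ H0 ⇒ 2
tell(-2) @ H1 ⇒ log+=-2
H0 returns 2
H1 returns (2, (-2))
H2 returns (2, (-2))
= (2, (-2))

Answer: (2, (-2))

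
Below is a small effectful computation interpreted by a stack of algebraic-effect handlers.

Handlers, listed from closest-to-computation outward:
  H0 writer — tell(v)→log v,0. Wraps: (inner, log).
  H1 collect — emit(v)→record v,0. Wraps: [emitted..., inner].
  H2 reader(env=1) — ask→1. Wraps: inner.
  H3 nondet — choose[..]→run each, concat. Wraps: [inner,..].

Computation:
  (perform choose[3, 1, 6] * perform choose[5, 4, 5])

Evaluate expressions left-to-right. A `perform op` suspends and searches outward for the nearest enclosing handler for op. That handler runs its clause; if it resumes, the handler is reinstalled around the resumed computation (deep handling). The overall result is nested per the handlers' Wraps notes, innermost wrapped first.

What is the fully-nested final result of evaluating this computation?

Answer: [[(15, ())], [(12, ())], [(15, ())], [(5, ())], [(4, ())], [(5, ())], [(30, ())], [(24, ())], [(30, ())]]

Evaluation trace:
choose[3, 1, 6] @ H3
  branch[0] choose=3:
    choose[5, 4, 5] @ H3
      branch[0] choose=5:
        H0 returns (15, ())
        H1 returns [(15, ())]
        H2 returns [(15, ())]
        H3 returns [[(15, ())]]
      branch[1] choose=4:
        H0 returns (12, ())
        H1 returns [(12, ())]
        H2 returns [(12, ())]
        H3 returns [[(12, ())]]
      branch[2] choose=5:
        H0 returns (15, ())
        H1 returns [(15, ())]
        H2 returns [(15, ())]
        H3 returns [[(15, ())]]
  branch[1] choose=1:
    choose[5, 4, 5] @ H3
      branch[0] choose=5:
        H0 returns (5, ())
        H1 returns [(5, ())]
        H2 returns [(5, ())]
        H3 returns [[(5, ())]]
      branch[1] choose=4:
        H0 returns (4, ())
        H1 returns [(4, ())]
        H2 returns [(4, ())]
        H3 returns [[(4, ())]]
      branch[2] choose=5:
        H0 returns (5, ())
        H1 returns [(5, ())]
        H2 returns [(5, ())]
        H3 returns [[(5, ())]]
  branch[2] choose=6:
    choose[5, 4, 5] @ H3
      branch[0] choose=5:
        H0 returns (30, ())
        H1 returns [(30, ())]
        H2 returns [(30, ())]
        H3 returns [[(30, ())]]
      branch[1] choose=4:
        H0 returns (24, ())
        H1 returns [(24, ())]
        H2 returns [(24, ())]
        H3 returns [[(24, ())]]
      branch[2] choose=5:
        H0 returns (30, ())
        H1 returns [(30, ())]
        H2 returns [(30, ())]
        H3 returns [[(30, ())]]
= [[(15, ())], [(12, ())], [(15, ())], [(5, ())], [(4, ())], [(5, ())], [(30, ())], [(24, ())], [(30, ())]]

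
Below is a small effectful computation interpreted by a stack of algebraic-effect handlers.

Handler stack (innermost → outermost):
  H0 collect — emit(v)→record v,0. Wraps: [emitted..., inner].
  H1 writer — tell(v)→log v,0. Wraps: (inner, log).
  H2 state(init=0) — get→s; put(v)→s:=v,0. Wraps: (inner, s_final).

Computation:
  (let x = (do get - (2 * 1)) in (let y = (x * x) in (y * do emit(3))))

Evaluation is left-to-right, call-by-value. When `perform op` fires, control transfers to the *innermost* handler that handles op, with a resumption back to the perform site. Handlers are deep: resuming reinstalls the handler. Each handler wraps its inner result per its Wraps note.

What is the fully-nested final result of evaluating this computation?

Evaluation trace:
get @ H2 ⇒ 0
emit(3) @ H0 ⇒ out+=3
H0 returns [3, 0]
H1 returns ([3, 0], ())
H2 returns (([3, 0], ()), 0)
= (([3, 0], ()), 0)

Answer: (([3, 0], ()), 0)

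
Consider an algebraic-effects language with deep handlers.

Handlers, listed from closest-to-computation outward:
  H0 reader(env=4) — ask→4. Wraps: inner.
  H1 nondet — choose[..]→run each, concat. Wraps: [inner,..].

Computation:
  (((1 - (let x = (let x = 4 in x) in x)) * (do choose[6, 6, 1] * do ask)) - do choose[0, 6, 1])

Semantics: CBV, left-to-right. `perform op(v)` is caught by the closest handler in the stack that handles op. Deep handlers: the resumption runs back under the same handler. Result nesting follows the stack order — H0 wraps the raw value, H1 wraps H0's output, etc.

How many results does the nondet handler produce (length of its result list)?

Answer: 9

Step-by-step:
choose[6, 6, 1] @ H1
  branch[0] choose=6:
    ask @ H0 ⇒ 4
    choose[0, 6, 1] @ H1
      branch[0] choose=0:
        H0 returns -72
        H1 returns [-72]
      branch[1] choose=6:
        H0 returns -78
        H1 returns [-78]
      branch[2] choose=1:
        H0 returns -73
        H1 returns [-73]
  branch[1] choose=6:
    ask @ H0 ⇒ 4
    choose[0, 6, 1] @ H1
      branch[0] choose=0:
        H0 returns -72
        H1 returns [-72]
      branch[1] choose=6:
        H0 returns -78
        H1 returns [-78]
      branch[2] choose=1:
        H0 returns -73
        H1 returns [-73]
  branch[2] choose=1:
    ask @ H0 ⇒ 4
    choose[0, 6, 1] @ H1
      branch[0] choose=0:
        H0 returns -12
        H1 returns [-12]
      branch[1] choose=6:
        H0 returns -18
        H1 returns [-18]
      branch[2] choose=1:
        H0 returns -13
        H1 returns [-13]
= [-72, -78, -73, -72, -78, -73, -12, -18, -13]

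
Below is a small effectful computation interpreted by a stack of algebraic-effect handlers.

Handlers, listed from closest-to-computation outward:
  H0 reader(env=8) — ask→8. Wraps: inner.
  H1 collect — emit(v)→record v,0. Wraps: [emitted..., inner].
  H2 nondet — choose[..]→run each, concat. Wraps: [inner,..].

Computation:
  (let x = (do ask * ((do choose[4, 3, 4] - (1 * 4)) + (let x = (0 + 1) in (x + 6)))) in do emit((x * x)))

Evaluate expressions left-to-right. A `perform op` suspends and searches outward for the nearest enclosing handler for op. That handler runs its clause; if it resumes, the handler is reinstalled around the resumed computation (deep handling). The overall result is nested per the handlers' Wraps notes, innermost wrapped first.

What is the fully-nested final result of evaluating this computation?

Answer: [[3136, 0], [2304, 0], [3136, 0]]

Working:
ask @ H0 ⇒ 8
choose[4, 3, 4] @ H2
  branch[0] choose=4:
    emit(3136) @ H1 ⇒ out+=3136
    H0 returns 0
    H1 returns [3136, 0]
    H2 returns [[3136, 0]]
  branch[1] choose=3:
    emit(2304) @ H1 ⇒ out+=2304
    H0 returns 0
    H1 returns [2304, 0]
    H2 returns [[2304, 0]]
  branch[2] choose=4:
    emit(3136) @ H1 ⇒ out+=3136
    H0 returns 0
    H1 returns [3136, 0]
    H2 returns [[3136, 0]]
= [[3136, 0], [2304, 0], [3136, 0]]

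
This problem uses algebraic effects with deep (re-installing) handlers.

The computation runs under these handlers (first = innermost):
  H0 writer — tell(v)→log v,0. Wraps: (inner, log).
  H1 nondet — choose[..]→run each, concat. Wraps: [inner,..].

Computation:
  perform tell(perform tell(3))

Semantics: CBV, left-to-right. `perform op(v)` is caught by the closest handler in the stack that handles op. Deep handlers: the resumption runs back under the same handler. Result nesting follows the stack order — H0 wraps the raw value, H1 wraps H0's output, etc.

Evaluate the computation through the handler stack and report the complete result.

Step-by-step:
tell(3) @ H0 ⇒ log+=3
tell(0) @ H0 ⇒ log+=0
H0 returns (0, (3, 0))
H1 returns [(0, (3, 0))]
= [(0, (3, 0))]

Answer: [(0, (3, 0))]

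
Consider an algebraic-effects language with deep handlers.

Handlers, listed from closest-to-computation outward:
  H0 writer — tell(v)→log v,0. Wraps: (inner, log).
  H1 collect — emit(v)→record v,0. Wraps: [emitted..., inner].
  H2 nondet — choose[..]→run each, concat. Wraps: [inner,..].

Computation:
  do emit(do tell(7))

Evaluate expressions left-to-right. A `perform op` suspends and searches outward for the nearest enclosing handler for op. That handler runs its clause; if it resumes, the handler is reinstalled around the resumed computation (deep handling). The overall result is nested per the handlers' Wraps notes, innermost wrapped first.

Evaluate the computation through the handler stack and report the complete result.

Working:
tell(7) @ H0 ⇒ log+=7
emit(0) @ H1 ⇒ out+=0
H0 returns (0, (7))
H1 returns [0, (0, (7))]
H2 returns [[0, (0, (7))]]
= [[0, (0, (7))]]

Answer: [[0, (0, (7))]]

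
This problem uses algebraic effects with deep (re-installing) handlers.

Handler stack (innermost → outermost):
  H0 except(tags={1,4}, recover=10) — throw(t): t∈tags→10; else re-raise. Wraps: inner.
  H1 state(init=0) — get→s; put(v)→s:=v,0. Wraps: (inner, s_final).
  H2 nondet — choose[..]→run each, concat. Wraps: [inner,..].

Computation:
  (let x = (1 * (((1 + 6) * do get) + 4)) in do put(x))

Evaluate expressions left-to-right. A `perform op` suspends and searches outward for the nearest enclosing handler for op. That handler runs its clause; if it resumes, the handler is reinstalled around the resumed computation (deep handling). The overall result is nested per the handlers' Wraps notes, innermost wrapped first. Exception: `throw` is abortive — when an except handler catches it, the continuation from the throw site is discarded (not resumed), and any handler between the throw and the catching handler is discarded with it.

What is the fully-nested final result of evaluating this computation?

Answer: [(0, 4)]

Working:
get @ H1 ⇒ 0
put(4) @ H1 ⇒ s:=4
H0 returns 0
H1 returns (0, 4)
H2 returns [(0, 4)]
= [(0, 4)]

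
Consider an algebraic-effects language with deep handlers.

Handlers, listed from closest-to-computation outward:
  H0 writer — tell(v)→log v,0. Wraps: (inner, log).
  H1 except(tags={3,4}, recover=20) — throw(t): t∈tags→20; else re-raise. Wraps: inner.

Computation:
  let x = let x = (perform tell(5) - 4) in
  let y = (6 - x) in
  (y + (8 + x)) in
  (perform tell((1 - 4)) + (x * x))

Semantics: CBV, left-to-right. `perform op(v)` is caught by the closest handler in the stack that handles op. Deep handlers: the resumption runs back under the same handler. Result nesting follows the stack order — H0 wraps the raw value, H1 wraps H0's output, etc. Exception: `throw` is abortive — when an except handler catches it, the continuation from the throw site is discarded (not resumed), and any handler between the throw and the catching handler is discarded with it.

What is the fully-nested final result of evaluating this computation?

Step-by-step:
tell(5) @ H0 ⇒ log+=5
tell(-3) @ H0 ⇒ log+=-3
H0 returns (196, (5, -3))
H1 returns (196, (5, -3))
= (196, (5, -3))

Answer: (196, (5, -3))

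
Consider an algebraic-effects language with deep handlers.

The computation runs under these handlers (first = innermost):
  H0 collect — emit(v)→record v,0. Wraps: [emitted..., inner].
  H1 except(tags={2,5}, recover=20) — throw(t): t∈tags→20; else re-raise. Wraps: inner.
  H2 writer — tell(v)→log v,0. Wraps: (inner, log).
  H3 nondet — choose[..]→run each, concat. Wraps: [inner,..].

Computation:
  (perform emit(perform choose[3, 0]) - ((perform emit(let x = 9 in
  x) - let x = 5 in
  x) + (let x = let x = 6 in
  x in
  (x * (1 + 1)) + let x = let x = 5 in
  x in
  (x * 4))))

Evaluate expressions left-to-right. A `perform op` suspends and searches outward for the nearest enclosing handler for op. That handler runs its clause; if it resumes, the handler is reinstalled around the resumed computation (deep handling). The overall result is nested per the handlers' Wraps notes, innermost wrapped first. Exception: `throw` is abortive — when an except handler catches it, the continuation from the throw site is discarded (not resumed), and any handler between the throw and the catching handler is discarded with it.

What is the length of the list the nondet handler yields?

Evaluation trace:
choose[3, 0] @ H3
  branch[0] choose=3:
    emit(3) @ H0 ⇒ out+=3
    emit(9) @ H0 ⇒ out+=9
    H0 returns [3, 9, -27]
    H1 returns [3, 9, -27]
    H2 returns ([3, 9, -27], ())
    H3 returns [([3, 9, -27], ())]
  branch[1] choose=0:
    emit(0) @ H0 ⇒ out+=0
    emit(9) @ H0 ⇒ out+=9
    H0 returns [0, 9, -27]
    H1 returns [0, 9, -27]
    H2 returns ([0, 9, -27], ())
    H3 returns [([0, 9, -27], ())]
= [([3, 9, -27], ()), ([0, 9, -27], ())]

Answer: 2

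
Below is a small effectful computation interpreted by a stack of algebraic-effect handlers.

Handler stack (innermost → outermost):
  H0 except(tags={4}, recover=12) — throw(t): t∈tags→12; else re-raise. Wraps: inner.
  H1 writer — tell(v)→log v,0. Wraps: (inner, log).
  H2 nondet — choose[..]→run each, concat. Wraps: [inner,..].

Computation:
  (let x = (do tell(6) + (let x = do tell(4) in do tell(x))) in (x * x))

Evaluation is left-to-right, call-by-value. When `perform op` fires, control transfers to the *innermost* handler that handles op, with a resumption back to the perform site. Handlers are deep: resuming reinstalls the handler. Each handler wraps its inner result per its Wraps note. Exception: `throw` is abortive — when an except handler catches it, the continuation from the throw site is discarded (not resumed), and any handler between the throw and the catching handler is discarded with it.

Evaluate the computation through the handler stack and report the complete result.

Answer: [(0, (6, 4, 0))]

Evaluation trace:
tell(6) @ H1 ⇒ log+=6
tell(4) @ H1 ⇒ log+=4
tell(0) @ H1 ⇒ log+=0
H0 returns 0
H1 returns (0, (6, 4, 0))
H2 returns [(0, (6, 4, 0))]
= [(0, (6, 4, 0))]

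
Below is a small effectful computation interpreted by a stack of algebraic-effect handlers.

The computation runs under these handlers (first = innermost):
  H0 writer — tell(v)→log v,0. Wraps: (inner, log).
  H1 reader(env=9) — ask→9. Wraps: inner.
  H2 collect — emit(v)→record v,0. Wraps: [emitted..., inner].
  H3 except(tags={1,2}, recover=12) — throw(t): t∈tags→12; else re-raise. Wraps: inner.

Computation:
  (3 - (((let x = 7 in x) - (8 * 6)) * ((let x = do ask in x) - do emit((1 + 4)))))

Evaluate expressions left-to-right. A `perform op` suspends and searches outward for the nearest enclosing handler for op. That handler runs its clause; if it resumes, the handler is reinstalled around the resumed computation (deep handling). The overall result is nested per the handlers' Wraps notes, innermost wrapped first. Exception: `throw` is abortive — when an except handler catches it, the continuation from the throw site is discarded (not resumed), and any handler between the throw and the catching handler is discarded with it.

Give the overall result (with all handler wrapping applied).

Answer: [5, (372, ())]

Working:
ask @ H1 ⇒ 9
emit(5) @ H2 ⇒ out+=5
H0 returns (372, ())
H1 returns (372, ())
H2 returns [5, (372, ())]
H3 returns [5, (372, ())]
= [5, (372, ())]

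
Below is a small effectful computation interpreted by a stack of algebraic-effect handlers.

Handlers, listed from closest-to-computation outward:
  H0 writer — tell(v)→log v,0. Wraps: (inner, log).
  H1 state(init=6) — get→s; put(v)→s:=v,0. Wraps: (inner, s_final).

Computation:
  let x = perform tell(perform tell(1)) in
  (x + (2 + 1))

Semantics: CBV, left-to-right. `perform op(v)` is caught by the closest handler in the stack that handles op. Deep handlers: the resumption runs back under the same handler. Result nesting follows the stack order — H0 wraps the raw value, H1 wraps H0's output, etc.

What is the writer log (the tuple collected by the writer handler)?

Answer: (1, 0)

Step-by-step:
tell(1) @ H0 ⇒ log+=1
tell(0) @ H0 ⇒ log+=0
H0 returns (3, (1, 0))
H1 returns ((3, (1, 0)), 6)
= ((3, (1, 0)), 6)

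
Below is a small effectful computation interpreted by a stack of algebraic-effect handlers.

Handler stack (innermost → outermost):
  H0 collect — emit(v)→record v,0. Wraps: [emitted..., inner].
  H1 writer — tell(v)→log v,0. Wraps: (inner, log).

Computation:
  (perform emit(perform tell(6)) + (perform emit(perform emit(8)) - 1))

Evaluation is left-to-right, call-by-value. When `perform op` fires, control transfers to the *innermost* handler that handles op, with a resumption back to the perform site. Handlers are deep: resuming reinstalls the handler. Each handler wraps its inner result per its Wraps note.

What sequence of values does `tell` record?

Answer: (6)

Evaluation trace:
tell(6) @ H1 ⇒ log+=6
emit(0) @ H0 ⇒ out+=0
emit(8) @ H0 ⇒ out+=8
emit(0) @ H0 ⇒ out+=0
H0 returns [0, 8, 0, -1]
H1 returns ([0, 8, 0, -1], (6))
= ([0, 8, 0, -1], (6))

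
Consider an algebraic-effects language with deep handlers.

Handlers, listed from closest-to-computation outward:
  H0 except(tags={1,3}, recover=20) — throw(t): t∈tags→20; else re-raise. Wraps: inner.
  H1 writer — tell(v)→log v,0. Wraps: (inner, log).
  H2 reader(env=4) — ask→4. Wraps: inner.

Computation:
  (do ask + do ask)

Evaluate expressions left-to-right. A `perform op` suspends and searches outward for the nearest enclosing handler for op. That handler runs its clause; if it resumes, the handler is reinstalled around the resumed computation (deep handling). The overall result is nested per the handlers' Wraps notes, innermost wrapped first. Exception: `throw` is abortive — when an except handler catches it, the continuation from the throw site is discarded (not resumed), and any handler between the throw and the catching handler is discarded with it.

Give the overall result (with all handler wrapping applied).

Working:
ask @ H2 ⇒ 4
ask @ H2 ⇒ 4
H0 returns 8
H1 returns (8, ())
H2 returns (8, ())
= (8, ())

Answer: (8, ())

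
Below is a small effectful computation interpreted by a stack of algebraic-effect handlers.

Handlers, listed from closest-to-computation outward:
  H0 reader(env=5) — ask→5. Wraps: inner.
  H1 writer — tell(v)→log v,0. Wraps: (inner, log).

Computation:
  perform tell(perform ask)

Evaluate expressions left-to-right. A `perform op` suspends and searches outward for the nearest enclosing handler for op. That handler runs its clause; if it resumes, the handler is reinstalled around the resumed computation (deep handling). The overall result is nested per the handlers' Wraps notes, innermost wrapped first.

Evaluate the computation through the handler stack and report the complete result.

Answer: (0, (5))

Step-by-step:
ask @ H0 ⇒ 5
tell(5) @ H1 ⇒ log+=5
H0 returns 0
H1 returns (0, (5))
= (0, (5))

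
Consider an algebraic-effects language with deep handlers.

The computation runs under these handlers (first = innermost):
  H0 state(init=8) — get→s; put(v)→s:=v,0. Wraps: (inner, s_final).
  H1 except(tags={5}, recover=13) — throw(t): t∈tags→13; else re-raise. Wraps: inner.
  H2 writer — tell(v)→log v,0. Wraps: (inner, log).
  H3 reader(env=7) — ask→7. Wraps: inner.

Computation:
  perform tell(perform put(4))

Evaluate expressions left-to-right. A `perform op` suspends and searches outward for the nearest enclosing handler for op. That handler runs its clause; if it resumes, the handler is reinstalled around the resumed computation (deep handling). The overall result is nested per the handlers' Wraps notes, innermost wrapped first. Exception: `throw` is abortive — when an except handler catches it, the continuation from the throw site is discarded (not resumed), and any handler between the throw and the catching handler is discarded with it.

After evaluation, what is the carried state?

Answer: 4

Evaluation trace:
put(4) @ H0 ⇒ s:=4
tell(0) @ H2 ⇒ log+=0
H0 returns (0, 4)
H1 returns (0, 4)
H2 returns ((0, 4), (0))
H3 returns ((0, 4), (0))
= ((0, 4), (0))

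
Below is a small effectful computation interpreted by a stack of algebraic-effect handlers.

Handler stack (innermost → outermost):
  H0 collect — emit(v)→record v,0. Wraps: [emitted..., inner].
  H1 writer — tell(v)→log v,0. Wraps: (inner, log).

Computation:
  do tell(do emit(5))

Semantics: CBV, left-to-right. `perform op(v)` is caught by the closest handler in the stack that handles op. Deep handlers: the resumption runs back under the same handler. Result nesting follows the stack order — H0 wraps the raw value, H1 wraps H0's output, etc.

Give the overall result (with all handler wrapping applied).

Answer: ([5, 0], (0))

Step-by-step:
emit(5) @ H0 ⇒ out+=5
tell(0) @ H1 ⇒ log+=0
H0 returns [5, 0]
H1 returns ([5, 0], (0))
= ([5, 0], (0))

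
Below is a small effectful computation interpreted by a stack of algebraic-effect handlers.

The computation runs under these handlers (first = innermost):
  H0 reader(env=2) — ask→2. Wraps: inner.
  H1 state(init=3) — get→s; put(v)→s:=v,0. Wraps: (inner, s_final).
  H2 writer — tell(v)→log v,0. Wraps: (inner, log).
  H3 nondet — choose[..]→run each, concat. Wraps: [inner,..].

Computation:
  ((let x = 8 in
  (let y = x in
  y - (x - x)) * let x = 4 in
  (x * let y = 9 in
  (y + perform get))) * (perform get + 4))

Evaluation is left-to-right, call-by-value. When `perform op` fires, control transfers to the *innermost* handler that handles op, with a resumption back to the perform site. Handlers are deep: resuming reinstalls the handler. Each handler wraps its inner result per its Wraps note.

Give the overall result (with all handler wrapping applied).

Answer: [((2688, 3), ())]

Step-by-step:
get @ H1 ⇒ 3
get @ H1 ⇒ 3
H0 returns 2688
H1 returns (2688, 3)
H2 returns ((2688, 3), ())
H3 returns [((2688, 3), ())]
= [((2688, 3), ())]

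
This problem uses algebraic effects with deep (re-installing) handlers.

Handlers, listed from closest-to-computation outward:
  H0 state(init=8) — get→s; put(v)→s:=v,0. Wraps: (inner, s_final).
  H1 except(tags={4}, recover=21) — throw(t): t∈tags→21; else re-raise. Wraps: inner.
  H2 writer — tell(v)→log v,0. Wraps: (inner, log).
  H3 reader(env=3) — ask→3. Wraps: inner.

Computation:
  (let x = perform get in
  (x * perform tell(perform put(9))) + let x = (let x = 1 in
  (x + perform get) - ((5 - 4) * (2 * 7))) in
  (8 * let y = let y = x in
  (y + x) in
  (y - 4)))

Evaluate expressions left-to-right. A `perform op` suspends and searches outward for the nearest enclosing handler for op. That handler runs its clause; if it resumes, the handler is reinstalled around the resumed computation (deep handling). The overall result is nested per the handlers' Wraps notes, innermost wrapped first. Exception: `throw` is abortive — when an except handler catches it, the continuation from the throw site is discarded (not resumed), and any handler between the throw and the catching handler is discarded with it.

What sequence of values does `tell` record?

Evaluation trace:
get @ H0 ⇒ 8
put(9) @ H0 ⇒ s:=9
tell(0) @ H2 ⇒ log+=0
get @ H0 ⇒ 9
H0 returns (-96, 9)
H1 returns (-96, 9)
H2 returns ((-96, 9), (0))
H3 returns ((-96, 9), (0))
= ((-96, 9), (0))

Answer: (0)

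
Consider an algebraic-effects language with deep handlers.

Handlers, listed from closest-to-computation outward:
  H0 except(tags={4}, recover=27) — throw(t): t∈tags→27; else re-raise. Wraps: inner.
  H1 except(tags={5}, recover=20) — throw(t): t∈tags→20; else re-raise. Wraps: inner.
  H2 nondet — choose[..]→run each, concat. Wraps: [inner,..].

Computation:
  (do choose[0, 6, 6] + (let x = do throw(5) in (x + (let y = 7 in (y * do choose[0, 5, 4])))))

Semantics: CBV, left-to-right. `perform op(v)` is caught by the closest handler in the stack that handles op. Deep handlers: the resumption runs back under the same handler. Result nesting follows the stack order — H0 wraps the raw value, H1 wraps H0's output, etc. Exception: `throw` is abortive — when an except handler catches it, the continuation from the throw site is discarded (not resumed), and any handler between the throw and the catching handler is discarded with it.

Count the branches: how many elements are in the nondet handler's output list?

Working:
choose[0, 6, 6] @ H2
  branch[0] choose=0:
    throw(5) @ H0 re-raised
    throw(5) @ H1 caught ⇒ 20
    H2 returns [20]
  branch[1] choose=6:
    throw(5) @ H0 re-raised
    throw(5) @ H1 caught ⇒ 20
    H2 returns [20]
  branch[2] choose=6:
    throw(5) @ H0 re-raised
    throw(5) @ H1 caught ⇒ 20
    H2 returns [20]
= [20, 20, 20]

Answer: 3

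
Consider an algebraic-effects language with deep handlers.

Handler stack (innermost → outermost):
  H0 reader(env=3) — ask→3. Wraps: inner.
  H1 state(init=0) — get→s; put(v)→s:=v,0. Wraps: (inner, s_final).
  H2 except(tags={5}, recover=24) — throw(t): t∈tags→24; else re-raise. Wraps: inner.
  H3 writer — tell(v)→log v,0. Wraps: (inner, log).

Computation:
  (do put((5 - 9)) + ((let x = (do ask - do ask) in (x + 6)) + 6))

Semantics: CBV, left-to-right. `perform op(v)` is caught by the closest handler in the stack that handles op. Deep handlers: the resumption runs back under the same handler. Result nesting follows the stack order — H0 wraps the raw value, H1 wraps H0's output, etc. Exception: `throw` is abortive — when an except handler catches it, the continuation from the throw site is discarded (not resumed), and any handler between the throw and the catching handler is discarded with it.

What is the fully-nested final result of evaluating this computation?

Step-by-step:
put(-4) @ H1 ⇒ s:=-4
ask @ H0 ⇒ 3
ask @ H0 ⇒ 3
H0 returns 12
H1 returns (12, -4)
H2 returns (12, -4)
H3 returns ((12, -4), ())
= ((12, -4), ())

Answer: ((12, -4), ())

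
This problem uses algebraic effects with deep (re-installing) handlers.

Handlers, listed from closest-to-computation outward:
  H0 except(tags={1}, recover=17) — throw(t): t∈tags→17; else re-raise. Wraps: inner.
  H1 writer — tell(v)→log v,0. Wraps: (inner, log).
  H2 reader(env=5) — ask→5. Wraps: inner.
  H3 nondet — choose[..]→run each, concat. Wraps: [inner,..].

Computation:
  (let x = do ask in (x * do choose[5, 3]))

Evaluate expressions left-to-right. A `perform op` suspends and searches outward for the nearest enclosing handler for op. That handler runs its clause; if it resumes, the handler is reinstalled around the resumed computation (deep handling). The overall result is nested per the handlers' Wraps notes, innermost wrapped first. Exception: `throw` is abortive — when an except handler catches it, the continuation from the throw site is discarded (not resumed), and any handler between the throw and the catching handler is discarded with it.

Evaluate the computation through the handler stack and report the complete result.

Step-by-step:
ask @ H2 ⇒ 5
choose[5, 3] @ H3
  branch[0] choose=5:
    H0 returns 25
    H1 returns (25, ())
    H2 returns (25, ())
    H3 returns [(25, ())]
  branch[1] choose=3:
    H0 returns 15
    H1 returns (15, ())
    H2 returns (15, ())
    H3 returns [(15, ())]
= [(25, ()), (15, ())]

Answer: [(25, ()), (15, ())]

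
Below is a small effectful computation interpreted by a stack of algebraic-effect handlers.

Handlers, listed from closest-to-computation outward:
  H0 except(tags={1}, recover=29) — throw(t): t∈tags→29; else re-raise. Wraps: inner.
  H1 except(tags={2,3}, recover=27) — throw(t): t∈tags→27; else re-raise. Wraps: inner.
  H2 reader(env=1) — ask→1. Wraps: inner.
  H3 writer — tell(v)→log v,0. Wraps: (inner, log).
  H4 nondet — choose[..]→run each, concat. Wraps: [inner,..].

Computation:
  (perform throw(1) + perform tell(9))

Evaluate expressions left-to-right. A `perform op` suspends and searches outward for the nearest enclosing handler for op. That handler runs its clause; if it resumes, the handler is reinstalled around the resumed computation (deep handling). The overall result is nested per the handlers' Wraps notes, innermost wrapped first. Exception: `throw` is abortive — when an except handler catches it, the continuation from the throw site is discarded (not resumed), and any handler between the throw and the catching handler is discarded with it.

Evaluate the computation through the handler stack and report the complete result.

Answer: [(29, ())]

Evaluation trace:
throw(1) @ H0 caught ⇒ 29
H1 returns 29
H2 returns 29
H3 returns (29, ())
H4 returns [(29, ())]
= [(29, ())]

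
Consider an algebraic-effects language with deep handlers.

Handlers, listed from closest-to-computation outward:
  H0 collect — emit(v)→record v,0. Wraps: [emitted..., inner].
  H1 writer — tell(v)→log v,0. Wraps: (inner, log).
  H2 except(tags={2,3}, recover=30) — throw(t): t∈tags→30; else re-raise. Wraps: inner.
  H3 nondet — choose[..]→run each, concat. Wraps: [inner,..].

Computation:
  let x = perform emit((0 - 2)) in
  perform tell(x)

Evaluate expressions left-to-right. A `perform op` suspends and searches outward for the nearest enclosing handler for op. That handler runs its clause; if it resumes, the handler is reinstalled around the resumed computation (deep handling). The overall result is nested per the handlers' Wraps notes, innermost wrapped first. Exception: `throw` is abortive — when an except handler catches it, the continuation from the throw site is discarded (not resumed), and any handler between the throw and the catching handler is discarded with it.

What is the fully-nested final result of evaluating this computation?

Answer: [([-2, 0], (0))]

Step-by-step:
emit(-2) @ H0 ⇒ out+=-2
tell(0) @ H1 ⇒ log+=0
H0 returns [-2, 0]
H1 returns ([-2, 0], (0))
H2 returns ([-2, 0], (0))
H3 returns [([-2, 0], (0))]
= [([-2, 0], (0))]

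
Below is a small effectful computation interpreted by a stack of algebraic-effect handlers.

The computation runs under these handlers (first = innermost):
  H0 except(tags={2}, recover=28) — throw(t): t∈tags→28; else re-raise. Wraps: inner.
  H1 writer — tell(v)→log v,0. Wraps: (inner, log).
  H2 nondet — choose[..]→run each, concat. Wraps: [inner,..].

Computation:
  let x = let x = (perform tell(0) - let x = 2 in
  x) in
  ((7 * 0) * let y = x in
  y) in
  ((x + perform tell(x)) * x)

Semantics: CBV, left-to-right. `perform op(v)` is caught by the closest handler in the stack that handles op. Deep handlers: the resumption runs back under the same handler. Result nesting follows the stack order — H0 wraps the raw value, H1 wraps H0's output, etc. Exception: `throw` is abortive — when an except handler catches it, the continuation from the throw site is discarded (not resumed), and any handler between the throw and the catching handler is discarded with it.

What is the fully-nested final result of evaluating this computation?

Answer: [(0, (0, 0))]

Step-by-step:
tell(0) @ H1 ⇒ log+=0
tell(0) @ H1 ⇒ log+=0
H0 returns 0
H1 returns (0, (0, 0))
H2 returns [(0, (0, 0))]
= [(0, (0, 0))]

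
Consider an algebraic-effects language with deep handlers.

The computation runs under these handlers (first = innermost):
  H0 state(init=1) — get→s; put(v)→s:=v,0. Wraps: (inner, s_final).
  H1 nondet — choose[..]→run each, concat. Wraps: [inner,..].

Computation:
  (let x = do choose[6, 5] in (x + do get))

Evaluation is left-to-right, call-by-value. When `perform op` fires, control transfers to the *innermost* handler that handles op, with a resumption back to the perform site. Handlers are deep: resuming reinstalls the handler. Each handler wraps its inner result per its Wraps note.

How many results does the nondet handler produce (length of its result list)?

Answer: 2

Working:
choose[6, 5] @ H1
  branch[0] choose=6:
    get @ H0 ⇒ 1
    H0 returns (7, 1)
    H1 returns [(7, 1)]
  branch[1] choose=5:
    get @ H0 ⇒ 1
    H0 returns (6, 1)
    H1 returns [(6, 1)]
= [(7, 1), (6, 1)]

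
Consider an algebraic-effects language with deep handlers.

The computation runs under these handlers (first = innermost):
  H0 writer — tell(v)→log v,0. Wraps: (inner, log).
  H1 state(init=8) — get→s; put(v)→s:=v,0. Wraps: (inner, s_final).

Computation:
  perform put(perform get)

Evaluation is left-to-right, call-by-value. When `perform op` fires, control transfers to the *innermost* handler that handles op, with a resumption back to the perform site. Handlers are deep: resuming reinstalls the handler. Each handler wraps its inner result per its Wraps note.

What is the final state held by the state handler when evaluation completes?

Step-by-step:
get @ H1 ⇒ 8
put(8) @ H1 ⇒ s:=8
H0 returns (0, ())
H1 returns ((0, ()), 8)
= ((0, ()), 8)

Answer: 8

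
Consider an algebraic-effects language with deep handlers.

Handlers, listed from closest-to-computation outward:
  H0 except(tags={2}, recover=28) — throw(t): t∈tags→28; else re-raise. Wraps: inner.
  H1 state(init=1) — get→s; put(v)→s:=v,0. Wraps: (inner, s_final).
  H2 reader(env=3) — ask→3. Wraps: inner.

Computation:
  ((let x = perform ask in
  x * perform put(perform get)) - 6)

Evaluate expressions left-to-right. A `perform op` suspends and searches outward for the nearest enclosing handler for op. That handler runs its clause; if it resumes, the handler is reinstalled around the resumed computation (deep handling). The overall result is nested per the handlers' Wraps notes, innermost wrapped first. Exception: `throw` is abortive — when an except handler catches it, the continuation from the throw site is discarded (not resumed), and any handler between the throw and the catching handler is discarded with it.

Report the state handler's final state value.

Answer: 1

Working:
ask @ H2 ⇒ 3
get @ H1 ⇒ 1
put(1) @ H1 ⇒ s:=1
H0 returns -6
H1 returns (-6, 1)
H2 returns (-6, 1)
= (-6, 1)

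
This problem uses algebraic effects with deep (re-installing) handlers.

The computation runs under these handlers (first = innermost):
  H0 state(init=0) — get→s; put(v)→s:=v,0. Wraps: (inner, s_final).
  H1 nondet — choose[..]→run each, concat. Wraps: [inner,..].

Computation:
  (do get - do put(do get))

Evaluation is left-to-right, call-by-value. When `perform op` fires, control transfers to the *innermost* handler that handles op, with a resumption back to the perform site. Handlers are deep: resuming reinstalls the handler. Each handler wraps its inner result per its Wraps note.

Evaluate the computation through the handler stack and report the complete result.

Answer: [(0, 0)]

Step-by-step:
get @ H0 ⇒ 0
get @ H0 ⇒ 0
put(0) @ H0 ⇒ s:=0
H0 returns (0, 0)
H1 returns [(0, 0)]
= [(0, 0)]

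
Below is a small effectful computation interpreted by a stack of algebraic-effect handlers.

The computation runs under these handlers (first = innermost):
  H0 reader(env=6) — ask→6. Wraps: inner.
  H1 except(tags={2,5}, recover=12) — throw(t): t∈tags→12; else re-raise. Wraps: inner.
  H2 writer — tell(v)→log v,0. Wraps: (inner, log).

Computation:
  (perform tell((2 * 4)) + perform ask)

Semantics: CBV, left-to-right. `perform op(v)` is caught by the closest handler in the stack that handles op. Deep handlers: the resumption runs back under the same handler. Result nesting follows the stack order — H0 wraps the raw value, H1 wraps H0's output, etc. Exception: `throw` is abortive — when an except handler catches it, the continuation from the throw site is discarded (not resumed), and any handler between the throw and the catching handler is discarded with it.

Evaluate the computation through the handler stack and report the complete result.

Step-by-step:
tell(8) @ H2 ⇒ log+=8
ask @ H0 ⇒ 6
H0 returns 6
H1 returns 6
H2 returns (6, (8))
= (6, (8))

Answer: (6, (8))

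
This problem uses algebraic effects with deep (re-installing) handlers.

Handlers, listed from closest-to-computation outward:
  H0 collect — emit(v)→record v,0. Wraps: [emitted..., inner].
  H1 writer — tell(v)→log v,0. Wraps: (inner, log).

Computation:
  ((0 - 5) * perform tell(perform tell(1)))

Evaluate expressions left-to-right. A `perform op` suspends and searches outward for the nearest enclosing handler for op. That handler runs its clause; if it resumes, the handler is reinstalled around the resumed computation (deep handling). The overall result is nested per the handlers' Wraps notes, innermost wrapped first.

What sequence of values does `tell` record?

Answer: (1, 0)

Working:
tell(1) @ H1 ⇒ log+=1
tell(0) @ H1 ⇒ log+=0
H0 returns [0]
H1 returns ([0], (1, 0))
= ([0], (1, 0))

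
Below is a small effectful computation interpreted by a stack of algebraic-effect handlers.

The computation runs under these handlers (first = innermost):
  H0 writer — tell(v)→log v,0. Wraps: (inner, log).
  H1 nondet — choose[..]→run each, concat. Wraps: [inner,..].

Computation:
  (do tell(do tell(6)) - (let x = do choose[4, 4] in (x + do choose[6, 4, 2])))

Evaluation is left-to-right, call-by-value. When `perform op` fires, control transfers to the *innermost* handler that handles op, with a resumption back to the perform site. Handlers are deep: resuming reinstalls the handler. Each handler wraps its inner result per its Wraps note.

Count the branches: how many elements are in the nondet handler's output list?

Answer: 6

Step-by-step:
tell(6) @ H0 ⇒ log+=6
tell(0) @ H0 ⇒ log+=0
choose[4, 4] @ H1
  branch[0] choose=4:
    choose[6, 4, 2] @ H1
      branch[0] choose=6:
        H0 returns (-10, (6, 0))
        H1 returns [(-10, (6, 0))]
      branch[1] choose=4:
        H0 returns (-8, (6, 0))
        H1 returns [(-8, (6, 0))]
      branch[2] choose=2:
        H0 returns (-6, (6, 0))
        H1 returns [(-6, (6, 0))]
  branch[1] choose=4:
    choose[6, 4, 2] @ H1
      branch[0] choose=6:
        H0 returns (-10, (6, 0))
        H1 returns [(-10, (6, 0))]
      branch[1] choose=4:
        H0 returns (-8, (6, 0))
        H1 returns [(-8, (6, 0))]
      branch[2] choose=2:
        H0 returns (-6, (6, 0))
        H1 returns [(-6, (6, 0))]
= [(-10, (6, 0)), (-8, (6, 0)), (-6, (6, 0)), (-10, (6, 0)), (-8, (6, 0)), (-6, (6, 0))]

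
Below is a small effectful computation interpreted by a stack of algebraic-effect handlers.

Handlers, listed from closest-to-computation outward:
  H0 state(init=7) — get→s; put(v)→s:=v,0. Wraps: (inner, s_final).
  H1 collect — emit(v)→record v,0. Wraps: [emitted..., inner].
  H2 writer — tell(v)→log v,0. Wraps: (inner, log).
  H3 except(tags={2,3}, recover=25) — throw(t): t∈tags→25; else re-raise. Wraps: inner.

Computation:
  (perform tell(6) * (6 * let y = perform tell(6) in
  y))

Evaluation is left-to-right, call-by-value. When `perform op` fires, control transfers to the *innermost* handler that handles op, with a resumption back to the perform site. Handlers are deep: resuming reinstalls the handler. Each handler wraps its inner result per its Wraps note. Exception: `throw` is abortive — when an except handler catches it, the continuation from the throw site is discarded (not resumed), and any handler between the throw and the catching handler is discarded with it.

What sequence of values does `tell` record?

Working:
tell(6) @ H2 ⇒ log+=6
tell(6) @ H2 ⇒ log+=6
H0 returns (0, 7)
H1 returns [(0, 7)]
H2 returns ([(0, 7)], (6, 6))
H3 returns ([(0, 7)], (6, 6))
= ([(0, 7)], (6, 6))

Answer: (6, 6)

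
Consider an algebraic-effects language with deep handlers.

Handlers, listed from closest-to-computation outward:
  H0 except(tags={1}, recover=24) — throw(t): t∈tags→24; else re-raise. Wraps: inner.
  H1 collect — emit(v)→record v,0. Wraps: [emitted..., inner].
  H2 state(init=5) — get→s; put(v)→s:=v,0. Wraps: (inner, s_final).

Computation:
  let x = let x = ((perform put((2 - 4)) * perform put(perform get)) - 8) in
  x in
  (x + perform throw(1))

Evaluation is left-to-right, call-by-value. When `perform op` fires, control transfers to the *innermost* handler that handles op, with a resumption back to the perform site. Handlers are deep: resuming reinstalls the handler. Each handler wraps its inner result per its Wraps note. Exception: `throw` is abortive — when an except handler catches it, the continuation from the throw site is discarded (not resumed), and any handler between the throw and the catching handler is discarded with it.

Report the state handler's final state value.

Evaluation trace:
put(-2) @ H2 ⇒ s:=-2
get @ H2 ⇒ -2
put(-2) @ H2 ⇒ s:=-2
throw(1) @ H0 caught ⇒ 24
H1 returns [24]
H2 returns ([24], -2)
= ([24], -2)

Answer: -2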